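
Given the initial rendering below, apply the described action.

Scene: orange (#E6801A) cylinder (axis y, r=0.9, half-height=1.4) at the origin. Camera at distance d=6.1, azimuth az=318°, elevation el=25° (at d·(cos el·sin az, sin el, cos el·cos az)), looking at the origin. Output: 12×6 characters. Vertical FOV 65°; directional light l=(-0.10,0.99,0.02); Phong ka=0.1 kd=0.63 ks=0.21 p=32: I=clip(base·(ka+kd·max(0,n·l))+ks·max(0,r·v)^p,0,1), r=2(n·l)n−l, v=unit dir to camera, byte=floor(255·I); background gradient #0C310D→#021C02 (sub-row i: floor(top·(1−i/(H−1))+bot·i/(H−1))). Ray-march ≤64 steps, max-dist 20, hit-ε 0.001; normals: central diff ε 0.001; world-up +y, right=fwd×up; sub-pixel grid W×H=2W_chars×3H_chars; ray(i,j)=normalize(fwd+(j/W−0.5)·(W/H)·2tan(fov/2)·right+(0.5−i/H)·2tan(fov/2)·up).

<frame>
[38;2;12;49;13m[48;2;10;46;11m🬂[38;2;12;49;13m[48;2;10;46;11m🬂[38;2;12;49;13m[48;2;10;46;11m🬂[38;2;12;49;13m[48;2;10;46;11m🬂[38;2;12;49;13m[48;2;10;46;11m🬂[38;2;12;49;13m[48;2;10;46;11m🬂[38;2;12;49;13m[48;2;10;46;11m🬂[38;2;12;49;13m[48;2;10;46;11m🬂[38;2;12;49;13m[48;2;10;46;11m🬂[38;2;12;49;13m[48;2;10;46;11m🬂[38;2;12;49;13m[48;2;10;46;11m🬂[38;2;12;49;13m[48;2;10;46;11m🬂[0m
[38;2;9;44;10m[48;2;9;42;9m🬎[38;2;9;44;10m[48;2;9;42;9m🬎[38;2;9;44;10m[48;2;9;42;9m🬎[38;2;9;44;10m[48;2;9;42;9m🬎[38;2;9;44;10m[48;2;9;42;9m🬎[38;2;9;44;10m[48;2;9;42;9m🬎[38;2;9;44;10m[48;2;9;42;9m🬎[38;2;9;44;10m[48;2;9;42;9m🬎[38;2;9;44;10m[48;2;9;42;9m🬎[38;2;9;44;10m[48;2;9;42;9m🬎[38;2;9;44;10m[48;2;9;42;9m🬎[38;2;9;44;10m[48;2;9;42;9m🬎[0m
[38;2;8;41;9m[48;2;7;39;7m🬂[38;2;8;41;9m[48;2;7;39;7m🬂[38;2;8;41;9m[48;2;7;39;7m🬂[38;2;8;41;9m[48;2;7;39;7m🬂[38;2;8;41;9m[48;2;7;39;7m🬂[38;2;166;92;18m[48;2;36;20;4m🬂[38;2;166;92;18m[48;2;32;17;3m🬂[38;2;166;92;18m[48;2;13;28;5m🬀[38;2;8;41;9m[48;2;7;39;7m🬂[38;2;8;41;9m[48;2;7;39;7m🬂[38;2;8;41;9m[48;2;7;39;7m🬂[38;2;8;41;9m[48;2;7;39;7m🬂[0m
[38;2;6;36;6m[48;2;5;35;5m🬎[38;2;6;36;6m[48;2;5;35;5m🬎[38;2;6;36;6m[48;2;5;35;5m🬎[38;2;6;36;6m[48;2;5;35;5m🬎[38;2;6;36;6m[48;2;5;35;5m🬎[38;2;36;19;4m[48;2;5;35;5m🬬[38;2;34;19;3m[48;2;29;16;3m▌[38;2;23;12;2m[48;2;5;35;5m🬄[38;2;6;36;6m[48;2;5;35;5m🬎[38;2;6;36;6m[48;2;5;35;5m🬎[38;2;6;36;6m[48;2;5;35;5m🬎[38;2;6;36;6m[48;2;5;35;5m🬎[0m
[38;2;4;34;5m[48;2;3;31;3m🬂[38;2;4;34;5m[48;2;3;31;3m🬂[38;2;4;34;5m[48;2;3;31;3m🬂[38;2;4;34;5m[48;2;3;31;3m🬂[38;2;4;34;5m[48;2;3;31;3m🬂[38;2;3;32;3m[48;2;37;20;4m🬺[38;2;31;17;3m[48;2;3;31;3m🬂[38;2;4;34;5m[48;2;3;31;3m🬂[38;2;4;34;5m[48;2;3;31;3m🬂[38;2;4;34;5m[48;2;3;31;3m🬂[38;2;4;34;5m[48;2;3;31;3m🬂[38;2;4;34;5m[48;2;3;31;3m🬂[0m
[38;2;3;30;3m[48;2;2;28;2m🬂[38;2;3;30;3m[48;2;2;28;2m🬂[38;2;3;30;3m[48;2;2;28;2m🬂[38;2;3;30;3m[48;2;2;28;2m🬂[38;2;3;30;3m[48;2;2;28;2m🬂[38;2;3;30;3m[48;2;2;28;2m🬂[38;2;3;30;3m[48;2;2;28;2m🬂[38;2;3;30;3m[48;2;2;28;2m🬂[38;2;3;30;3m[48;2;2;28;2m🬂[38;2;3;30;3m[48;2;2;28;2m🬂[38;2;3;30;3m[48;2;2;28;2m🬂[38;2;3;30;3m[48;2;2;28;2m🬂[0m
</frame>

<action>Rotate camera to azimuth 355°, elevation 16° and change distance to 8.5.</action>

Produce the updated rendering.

<frame>
[38;2;12;49;13m[48;2;10;46;11m🬂[38;2;12;49;13m[48;2;10;46;11m🬂[38;2;12;49;13m[48;2;10;46;11m🬂[38;2;12;49;13m[48;2;10;46;11m🬂[38;2;12;49;13m[48;2;10;46;11m🬂[38;2;12;49;13m[48;2;10;46;11m🬂[38;2;12;49;13m[48;2;10;46;11m🬂[38;2;12;49;13m[48;2;10;46;11m🬂[38;2;12;49;13m[48;2;10;46;11m🬂[38;2;12;49;13m[48;2;10;46;11m🬂[38;2;12;49;13m[48;2;10;46;11m🬂[38;2;12;49;13m[48;2;10;46;11m🬂[0m
[38;2;9;44;10m[48;2;9;42;9m🬎[38;2;9;44;10m[48;2;9;42;9m🬎[38;2;9;44;10m[48;2;9;42;9m🬎[38;2;9;44;10m[48;2;9;42;9m🬎[38;2;9;44;10m[48;2;9;42;9m🬎[38;2;9;44;10m[48;2;9;42;9m🬎[38;2;9;44;10m[48;2;9;42;9m🬎[38;2;9;44;10m[48;2;9;42;9m🬎[38;2;9;44;10m[48;2;9;42;9m🬎[38;2;9;44;10m[48;2;9;42;9m🬎[38;2;9;44;10m[48;2;9;42;9m🬎[38;2;9;44;10m[48;2;9;42;9m🬎[0m
[38;2;8;41;9m[48;2;7;39;7m🬂[38;2;8;41;9m[48;2;7;39;7m🬂[38;2;8;41;9m[48;2;7;39;7m🬂[38;2;8;41;9m[48;2;7;39;7m🬂[38;2;8;41;9m[48;2;7;39;7m🬂[38;2;7;40;8m[48;2;34;19;3m🬕[38;2;8;41;9m[48;2;25;13;2m🬂[38;2;8;41;9m[48;2;7;39;7m🬂[38;2;8;41;9m[48;2;7;39;7m🬂[38;2;8;41;9m[48;2;7;39;7m🬂[38;2;8;41;9m[48;2;7;39;7m🬂[38;2;8;41;9m[48;2;7;39;7m🬂[0m
[38;2;6;36;6m[48;2;5;35;5m🬎[38;2;6;36;6m[48;2;5;35;5m🬎[38;2;6;36;6m[48;2;5;35;5m🬎[38;2;6;36;6m[48;2;5;35;5m🬎[38;2;6;36;6m[48;2;5;35;5m🬎[38;2;5;36;6m[48;2;34;19;3m▌[38;2;27;15;3m[48;2;23;12;2m▌[38;2;6;36;6m[48;2;5;35;5m🬎[38;2;6;36;6m[48;2;5;35;5m🬎[38;2;6;36;6m[48;2;5;35;5m🬎[38;2;6;36;6m[48;2;5;35;5m🬎[38;2;6;36;6m[48;2;5;35;5m🬎[0m
[38;2;4;34;5m[48;2;3;31;3m🬂[38;2;4;34;5m[48;2;3;31;3m🬂[38;2;4;34;5m[48;2;3;31;3m🬂[38;2;4;34;5m[48;2;3;31;3m🬂[38;2;4;34;5m[48;2;3;31;3m🬂[38;2;4;34;5m[48;2;3;31;3m🬂[38;2;4;34;5m[48;2;3;31;3m🬂[38;2;4;34;5m[48;2;3;31;3m🬂[38;2;4;34;5m[48;2;3;31;3m🬂[38;2;4;34;5m[48;2;3;31;3m🬂[38;2;4;34;5m[48;2;3;31;3m🬂[38;2;4;34;5m[48;2;3;31;3m🬂[0m
[38;2;3;30;3m[48;2;2;28;2m🬂[38;2;3;30;3m[48;2;2;28;2m🬂[38;2;3;30;3m[48;2;2;28;2m🬂[38;2;3;30;3m[48;2;2;28;2m🬂[38;2;3;30;3m[48;2;2;28;2m🬂[38;2;3;30;3m[48;2;2;28;2m🬂[38;2;3;30;3m[48;2;2;28;2m🬂[38;2;3;30;3m[48;2;2;28;2m🬂[38;2;3;30;3m[48;2;2;28;2m🬂[38;2;3;30;3m[48;2;2;28;2m🬂[38;2;3;30;3m[48;2;2;28;2m🬂[38;2;3;30;3m[48;2;2;28;2m🬂[0m
</frame>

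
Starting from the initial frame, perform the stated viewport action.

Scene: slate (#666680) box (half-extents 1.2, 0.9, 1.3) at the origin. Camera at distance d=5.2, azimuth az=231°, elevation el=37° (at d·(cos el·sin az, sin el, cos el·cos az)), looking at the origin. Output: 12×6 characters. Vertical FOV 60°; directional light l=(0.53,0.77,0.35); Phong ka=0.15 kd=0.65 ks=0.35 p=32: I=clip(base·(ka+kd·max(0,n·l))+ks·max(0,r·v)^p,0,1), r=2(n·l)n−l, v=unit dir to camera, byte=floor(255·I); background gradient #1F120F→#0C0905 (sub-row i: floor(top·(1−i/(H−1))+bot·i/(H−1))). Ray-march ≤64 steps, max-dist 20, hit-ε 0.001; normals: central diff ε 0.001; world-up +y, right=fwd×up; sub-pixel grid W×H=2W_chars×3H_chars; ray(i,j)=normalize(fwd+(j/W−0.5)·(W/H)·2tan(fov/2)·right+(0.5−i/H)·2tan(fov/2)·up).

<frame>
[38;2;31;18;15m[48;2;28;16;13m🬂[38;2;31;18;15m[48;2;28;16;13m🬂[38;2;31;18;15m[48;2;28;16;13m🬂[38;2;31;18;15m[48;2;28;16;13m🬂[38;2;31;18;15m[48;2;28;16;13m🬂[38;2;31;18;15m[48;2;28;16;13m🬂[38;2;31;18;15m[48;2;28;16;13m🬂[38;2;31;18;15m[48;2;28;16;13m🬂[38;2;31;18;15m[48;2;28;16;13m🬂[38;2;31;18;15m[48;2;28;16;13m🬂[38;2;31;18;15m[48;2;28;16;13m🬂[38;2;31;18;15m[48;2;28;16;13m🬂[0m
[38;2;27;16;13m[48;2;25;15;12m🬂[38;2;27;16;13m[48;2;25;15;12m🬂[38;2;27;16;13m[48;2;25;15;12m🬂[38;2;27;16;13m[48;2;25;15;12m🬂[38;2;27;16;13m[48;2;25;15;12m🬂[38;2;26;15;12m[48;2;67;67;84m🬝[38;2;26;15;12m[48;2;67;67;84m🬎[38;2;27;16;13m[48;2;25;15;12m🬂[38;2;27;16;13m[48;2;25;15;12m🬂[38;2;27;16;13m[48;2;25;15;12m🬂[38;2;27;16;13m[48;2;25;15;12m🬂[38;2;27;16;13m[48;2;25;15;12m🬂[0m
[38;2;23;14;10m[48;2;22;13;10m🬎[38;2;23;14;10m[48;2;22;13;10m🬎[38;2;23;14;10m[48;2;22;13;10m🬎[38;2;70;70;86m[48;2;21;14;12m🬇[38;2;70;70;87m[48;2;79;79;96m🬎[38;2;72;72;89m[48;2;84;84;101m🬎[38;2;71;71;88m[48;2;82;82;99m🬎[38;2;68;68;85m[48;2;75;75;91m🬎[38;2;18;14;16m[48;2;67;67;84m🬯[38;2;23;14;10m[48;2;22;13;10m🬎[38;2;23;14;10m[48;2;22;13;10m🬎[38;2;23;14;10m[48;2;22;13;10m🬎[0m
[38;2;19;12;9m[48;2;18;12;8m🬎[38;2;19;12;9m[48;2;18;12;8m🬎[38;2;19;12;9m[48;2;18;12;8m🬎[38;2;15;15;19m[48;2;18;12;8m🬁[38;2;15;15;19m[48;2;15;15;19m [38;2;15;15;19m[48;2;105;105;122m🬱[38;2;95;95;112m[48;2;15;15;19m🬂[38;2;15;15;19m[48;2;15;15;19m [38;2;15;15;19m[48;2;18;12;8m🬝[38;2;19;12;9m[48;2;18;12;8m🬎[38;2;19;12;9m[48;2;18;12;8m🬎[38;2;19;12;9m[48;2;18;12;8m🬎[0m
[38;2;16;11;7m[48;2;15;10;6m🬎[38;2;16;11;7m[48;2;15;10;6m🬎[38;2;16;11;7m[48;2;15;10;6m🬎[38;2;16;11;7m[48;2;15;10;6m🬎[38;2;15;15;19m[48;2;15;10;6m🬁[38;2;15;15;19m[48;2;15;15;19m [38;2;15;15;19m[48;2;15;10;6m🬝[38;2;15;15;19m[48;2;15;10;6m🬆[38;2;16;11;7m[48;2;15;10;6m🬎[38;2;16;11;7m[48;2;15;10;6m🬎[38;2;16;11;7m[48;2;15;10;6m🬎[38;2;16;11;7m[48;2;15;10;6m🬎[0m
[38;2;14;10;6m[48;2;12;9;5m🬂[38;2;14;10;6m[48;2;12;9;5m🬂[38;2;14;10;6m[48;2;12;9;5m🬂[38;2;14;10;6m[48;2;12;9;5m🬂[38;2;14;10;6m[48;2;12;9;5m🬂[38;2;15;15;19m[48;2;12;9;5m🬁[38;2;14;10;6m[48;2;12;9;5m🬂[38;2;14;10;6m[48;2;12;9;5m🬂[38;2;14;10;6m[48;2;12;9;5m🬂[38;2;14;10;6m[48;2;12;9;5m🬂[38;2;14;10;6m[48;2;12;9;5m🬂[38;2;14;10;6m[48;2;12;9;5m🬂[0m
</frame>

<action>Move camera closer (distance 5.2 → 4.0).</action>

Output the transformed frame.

<frame>
[38;2;31;18;15m[48;2;28;16;13m🬂[38;2;31;18;15m[48;2;28;16;13m🬂[38;2;31;18;15m[48;2;28;16;13m🬂[38;2;31;18;15m[48;2;28;16;13m🬂[38;2;31;18;15m[48;2;28;16;13m🬂[38;2;31;18;15m[48;2;28;16;13m🬂[38;2;31;18;15m[48;2;28;16;13m🬂[38;2;31;18;15m[48;2;28;16;13m🬂[38;2;31;18;15m[48;2;28;16;13m🬂[38;2;31;18;15m[48;2;28;16;13m🬂[38;2;31;18;15m[48;2;28;16;13m🬂[38;2;31;18;15m[48;2;28;16;13m🬂[0m
[38;2;27;16;13m[48;2;25;15;12m🬂[38;2;27;16;13m[48;2;25;15;12m🬂[38;2;27;16;13m[48;2;25;15;12m🬂[38;2;26;15;12m[48;2;67;67;83m🬝[38;2;26;15;12m[48;2;67;67;84m🬎[38;2;26;15;12m[48;2;66;66;83m🬆[38;2;27;16;13m[48;2;66;66;83m🬂[38;2;26;15;12m[48;2;66;66;83m🬊[38;2;26;15;12m[48;2;66;66;83m🬎[38;2;27;16;13m[48;2;25;15;12m🬂[38;2;27;16;13m[48;2;25;15;12m🬂[38;2;27;16;13m[48;2;25;15;12m🬂[0m
[38;2;23;14;10m[48;2;22;13;10m🬎[38;2;23;14;10m[48;2;22;13;10m🬎[38;2;66;66;83m[48;2;21;13;12m🬁[38;2;15;15;19m[48;2;69;69;85m🬏[38;2;70;70;87m[48;2;79;79;96m🬎[38;2;72;72;89m[48;2;84;84;101m🬎[38;2;71;71;88m[48;2;82;82;99m🬎[38;2;68;68;85m[48;2;75;75;91m🬎[38;2;67;67;84m[48;2;15;15;19m🬝[38;2;66;66;83m[48;2;15;15;19m🬆[38;2;66;66;83m[48;2;22;13;10m🬀[38;2;23;14;10m[48;2;22;13;10m🬎[0m
[38;2;19;12;9m[48;2;18;12;8m🬎[38;2;19;12;9m[48;2;18;12;8m🬎[38;2;19;12;9m[48;2;18;12;8m🬎[38;2;15;15;19m[48;2;15;15;19m [38;2;15;15;19m[48;2;94;94;111m🬱[38;2;104;104;121m[48;2;128;128;145m🬆[38;2;101;101;118m[48;2;15;15;19m🬆[38;2;85;85;102m[48;2;15;15;19m🬀[38;2;15;15;19m[48;2;15;15;19m [38;2;15;15;19m[48;2;18;12;8m🬕[38;2;19;12;9m[48;2;18;12;8m🬎[38;2;19;12;9m[48;2;18;12;8m🬎[0m
[38;2;16;11;7m[48;2;15;10;6m🬎[38;2;16;11;7m[48;2;15;10;6m🬎[38;2;16;11;7m[48;2;15;10;6m🬎[38;2;15;15;19m[48;2;15;10;6m🬁[38;2;15;15;19m[48;2;15;10;6m🬬[38;2;15;15;19m[48;2;15;15;19m [38;2;15;15;19m[48;2;15;15;19m [38;2;15;15;19m[48;2;15;15;19m [38;2;15;15;19m[48;2;15;10;6m🬆[38;2;16;11;7m[48;2;15;10;6m🬎[38;2;16;11;7m[48;2;15;10;6m🬎[38;2;16;11;7m[48;2;15;10;6m🬎[0m
[38;2;14;10;6m[48;2;12;9;5m🬂[38;2;14;10;6m[48;2;12;9;5m🬂[38;2;14;10;6m[48;2;12;9;5m🬂[38;2;14;10;6m[48;2;12;9;5m🬂[38;2;15;15;19m[48;2;12;9;5m🬁[38;2;15;15;19m[48;2;12;9;5m🬬[38;2;15;15;19m[48;2;12;9;5m🬆[38;2;15;15;19m[48;2;12;9;5m🬀[38;2;14;10;6m[48;2;12;9;5m🬂[38;2;14;10;6m[48;2;12;9;5m🬂[38;2;14;10;6m[48;2;12;9;5m🬂[38;2;14;10;6m[48;2;12;9;5m🬂[0m
</frame>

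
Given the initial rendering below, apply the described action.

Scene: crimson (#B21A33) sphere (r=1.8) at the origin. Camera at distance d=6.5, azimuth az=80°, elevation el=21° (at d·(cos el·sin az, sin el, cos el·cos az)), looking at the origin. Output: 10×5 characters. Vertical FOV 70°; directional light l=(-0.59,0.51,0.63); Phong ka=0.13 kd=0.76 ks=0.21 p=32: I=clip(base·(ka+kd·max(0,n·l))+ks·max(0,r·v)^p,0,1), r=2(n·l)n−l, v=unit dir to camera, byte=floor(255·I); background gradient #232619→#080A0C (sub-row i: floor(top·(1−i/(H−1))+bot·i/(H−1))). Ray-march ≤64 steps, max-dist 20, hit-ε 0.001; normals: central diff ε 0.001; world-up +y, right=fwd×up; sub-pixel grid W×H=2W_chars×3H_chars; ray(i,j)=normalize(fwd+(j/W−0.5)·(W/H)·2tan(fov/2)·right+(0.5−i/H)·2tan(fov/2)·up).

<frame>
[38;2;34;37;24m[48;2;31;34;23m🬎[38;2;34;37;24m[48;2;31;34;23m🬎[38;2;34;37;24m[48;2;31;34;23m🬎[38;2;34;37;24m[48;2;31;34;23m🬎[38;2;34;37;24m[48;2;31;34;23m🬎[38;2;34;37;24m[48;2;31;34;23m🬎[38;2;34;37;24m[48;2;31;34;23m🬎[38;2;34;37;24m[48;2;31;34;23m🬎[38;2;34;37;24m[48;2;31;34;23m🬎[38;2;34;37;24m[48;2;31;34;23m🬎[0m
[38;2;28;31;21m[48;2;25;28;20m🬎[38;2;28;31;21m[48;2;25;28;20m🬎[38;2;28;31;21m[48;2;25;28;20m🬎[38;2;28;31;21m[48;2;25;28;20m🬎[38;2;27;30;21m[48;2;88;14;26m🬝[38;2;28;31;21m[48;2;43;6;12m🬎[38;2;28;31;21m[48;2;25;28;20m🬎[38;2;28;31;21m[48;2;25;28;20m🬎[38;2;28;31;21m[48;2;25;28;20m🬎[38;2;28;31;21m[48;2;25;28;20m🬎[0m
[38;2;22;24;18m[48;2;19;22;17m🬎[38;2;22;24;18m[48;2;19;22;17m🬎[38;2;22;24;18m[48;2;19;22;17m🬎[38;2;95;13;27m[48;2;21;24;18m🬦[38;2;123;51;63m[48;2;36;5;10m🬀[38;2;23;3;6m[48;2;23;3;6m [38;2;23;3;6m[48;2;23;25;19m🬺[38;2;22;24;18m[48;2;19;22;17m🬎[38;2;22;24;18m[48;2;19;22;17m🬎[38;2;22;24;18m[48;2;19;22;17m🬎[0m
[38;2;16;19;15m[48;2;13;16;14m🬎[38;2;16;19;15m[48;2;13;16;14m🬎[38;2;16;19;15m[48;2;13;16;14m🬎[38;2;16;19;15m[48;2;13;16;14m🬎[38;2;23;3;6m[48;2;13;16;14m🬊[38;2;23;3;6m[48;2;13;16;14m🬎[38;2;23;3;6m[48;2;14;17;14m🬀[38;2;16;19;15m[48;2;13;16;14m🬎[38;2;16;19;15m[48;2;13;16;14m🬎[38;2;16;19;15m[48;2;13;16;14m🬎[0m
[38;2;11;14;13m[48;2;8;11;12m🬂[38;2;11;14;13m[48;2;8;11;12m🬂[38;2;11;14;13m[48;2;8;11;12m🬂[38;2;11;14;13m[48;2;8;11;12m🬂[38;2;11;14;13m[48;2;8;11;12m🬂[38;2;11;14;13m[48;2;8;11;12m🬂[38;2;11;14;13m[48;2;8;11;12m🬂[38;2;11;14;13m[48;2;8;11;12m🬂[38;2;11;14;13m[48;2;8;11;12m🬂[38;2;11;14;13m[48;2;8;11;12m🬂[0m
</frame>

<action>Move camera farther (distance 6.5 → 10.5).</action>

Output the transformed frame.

<frame>
[38;2;34;37;24m[48;2;31;34;23m🬎[38;2;34;37;24m[48;2;31;34;23m🬎[38;2;34;37;24m[48;2;31;34;23m🬎[38;2;34;37;24m[48;2;31;34;23m🬎[38;2;34;37;24m[48;2;31;34;23m🬎[38;2;34;37;24m[48;2;31;34;23m🬎[38;2;34;37;24m[48;2;31;34;23m🬎[38;2;34;37;24m[48;2;31;34;23m🬎[38;2;34;37;24m[48;2;31;34;23m🬎[38;2;34;37;24m[48;2;31;34;23m🬎[0m
[38;2;28;31;21m[48;2;25;28;20m🬎[38;2;28;31;21m[48;2;25;28;20m🬎[38;2;28;31;21m[48;2;25;28;20m🬎[38;2;28;31;21m[48;2;25;28;20m🬎[38;2;28;31;21m[48;2;25;28;20m🬎[38;2;28;31;21m[48;2;25;28;20m🬎[38;2;28;31;21m[48;2;25;28;20m🬎[38;2;28;31;21m[48;2;25;28;20m🬎[38;2;28;31;21m[48;2;25;28;20m🬎[38;2;28;31;21m[48;2;25;28;20m🬎[0m
[38;2;22;24;18m[48;2;19;22;17m🬎[38;2;22;24;18m[48;2;19;22;17m🬎[38;2;22;24;18m[48;2;19;22;17m🬎[38;2;22;24;18m[48;2;19;22;17m🬎[38;2;124;18;35m[48;2;29;16;15m🬁[38;2;61;9;17m[48;2;23;3;6m🬀[38;2;22;24;18m[48;2;19;22;17m🬎[38;2;22;24;18m[48;2;19;22;17m🬎[38;2;22;24;18m[48;2;19;22;17m🬎[38;2;22;24;18m[48;2;19;22;17m🬎[0m
[38;2;16;19;15m[48;2;13;16;14m🬎[38;2;16;19;15m[48;2;13;16;14m🬎[38;2;16;19;15m[48;2;13;16;14m🬎[38;2;16;19;15m[48;2;13;16;14m🬎[38;2;14;17;14m[48;2;23;3;6m🬺[38;2;23;3;6m[48;2;14;17;14m🬂[38;2;16;19;15m[48;2;13;16;14m🬎[38;2;16;19;15m[48;2;13;16;14m🬎[38;2;16;19;15m[48;2;13;16;14m🬎[38;2;16;19;15m[48;2;13;16;14m🬎[0m
[38;2;11;14;13m[48;2;8;11;12m🬂[38;2;11;14;13m[48;2;8;11;12m🬂[38;2;11;14;13m[48;2;8;11;12m🬂[38;2;11;14;13m[48;2;8;11;12m🬂[38;2;11;14;13m[48;2;8;11;12m🬂[38;2;11;14;13m[48;2;8;11;12m🬂[38;2;11;14;13m[48;2;8;11;12m🬂[38;2;11;14;13m[48;2;8;11;12m🬂[38;2;11;14;13m[48;2;8;11;12m🬂[38;2;11;14;13m[48;2;8;11;12m🬂[0m
</frame>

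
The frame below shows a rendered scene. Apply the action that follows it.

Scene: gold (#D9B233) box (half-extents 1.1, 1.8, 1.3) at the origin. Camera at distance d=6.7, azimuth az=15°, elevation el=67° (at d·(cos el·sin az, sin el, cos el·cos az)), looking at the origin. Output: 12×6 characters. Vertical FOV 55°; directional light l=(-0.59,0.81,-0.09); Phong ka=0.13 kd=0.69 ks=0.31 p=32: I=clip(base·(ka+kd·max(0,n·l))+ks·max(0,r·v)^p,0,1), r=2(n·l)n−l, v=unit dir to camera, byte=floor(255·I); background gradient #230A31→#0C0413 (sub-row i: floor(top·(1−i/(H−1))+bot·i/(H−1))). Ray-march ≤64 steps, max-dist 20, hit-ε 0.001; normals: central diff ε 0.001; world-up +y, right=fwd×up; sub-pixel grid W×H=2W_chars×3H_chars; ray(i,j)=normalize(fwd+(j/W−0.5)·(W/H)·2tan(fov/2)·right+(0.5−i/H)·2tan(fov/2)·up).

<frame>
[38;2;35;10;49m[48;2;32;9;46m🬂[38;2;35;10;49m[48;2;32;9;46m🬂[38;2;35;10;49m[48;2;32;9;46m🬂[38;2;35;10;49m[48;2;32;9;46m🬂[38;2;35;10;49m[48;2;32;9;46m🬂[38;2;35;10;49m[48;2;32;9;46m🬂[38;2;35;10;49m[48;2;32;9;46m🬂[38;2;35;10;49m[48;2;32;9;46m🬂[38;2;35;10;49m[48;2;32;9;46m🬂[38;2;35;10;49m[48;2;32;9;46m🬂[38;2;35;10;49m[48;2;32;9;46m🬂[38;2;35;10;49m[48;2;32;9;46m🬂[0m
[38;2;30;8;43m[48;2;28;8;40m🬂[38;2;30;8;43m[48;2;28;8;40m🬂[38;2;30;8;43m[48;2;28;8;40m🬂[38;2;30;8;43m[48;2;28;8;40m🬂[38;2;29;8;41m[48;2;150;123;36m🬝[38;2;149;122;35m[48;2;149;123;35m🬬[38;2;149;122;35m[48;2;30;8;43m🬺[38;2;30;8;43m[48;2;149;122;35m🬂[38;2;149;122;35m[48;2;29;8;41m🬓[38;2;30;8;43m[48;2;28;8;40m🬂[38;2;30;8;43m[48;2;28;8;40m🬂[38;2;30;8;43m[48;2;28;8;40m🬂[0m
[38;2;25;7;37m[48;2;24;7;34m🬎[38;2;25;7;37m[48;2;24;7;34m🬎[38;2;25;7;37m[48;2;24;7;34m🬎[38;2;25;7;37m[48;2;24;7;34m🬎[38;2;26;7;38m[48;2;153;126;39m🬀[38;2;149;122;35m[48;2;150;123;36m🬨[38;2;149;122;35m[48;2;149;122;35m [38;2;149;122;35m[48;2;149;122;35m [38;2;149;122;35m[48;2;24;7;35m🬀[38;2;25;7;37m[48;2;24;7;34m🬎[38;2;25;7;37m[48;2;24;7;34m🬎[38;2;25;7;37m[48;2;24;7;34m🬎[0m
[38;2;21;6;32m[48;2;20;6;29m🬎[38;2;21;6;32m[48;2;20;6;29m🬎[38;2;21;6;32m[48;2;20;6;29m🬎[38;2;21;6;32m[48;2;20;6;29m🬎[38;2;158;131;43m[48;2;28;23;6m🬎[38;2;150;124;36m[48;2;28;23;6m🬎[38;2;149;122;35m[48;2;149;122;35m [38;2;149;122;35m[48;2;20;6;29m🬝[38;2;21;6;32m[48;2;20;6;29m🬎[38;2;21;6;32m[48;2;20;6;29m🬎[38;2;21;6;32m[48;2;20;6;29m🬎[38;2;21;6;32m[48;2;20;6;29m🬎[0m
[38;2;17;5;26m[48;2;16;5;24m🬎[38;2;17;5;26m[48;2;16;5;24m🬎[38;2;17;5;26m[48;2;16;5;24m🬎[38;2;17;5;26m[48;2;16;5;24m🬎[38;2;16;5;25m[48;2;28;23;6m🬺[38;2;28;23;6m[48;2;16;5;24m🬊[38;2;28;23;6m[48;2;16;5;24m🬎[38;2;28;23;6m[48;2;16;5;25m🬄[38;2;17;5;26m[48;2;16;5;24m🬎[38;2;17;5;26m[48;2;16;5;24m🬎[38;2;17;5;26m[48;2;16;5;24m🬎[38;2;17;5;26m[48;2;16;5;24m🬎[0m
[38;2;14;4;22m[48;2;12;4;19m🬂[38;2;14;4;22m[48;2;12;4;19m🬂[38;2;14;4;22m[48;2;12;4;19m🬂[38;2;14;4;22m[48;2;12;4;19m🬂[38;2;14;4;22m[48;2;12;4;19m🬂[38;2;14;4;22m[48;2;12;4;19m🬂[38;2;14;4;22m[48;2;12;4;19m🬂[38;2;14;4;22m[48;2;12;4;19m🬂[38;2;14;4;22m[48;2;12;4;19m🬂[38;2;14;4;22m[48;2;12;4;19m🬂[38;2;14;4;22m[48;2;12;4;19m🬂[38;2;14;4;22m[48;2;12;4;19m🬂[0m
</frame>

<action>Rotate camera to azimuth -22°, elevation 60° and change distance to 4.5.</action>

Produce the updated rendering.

<frame>
[38;2;35;10;49m[48;2;32;9;46m🬂[38;2;35;10;49m[48;2;32;9;46m🬂[38;2;149;122;35m[48;2;33;9;47m🬦[38;2;35;10;49m[48;2;149;122;35m🬂[38;2;149;122;35m[48;2;149;122;35m [38;2;149;122;35m[48;2;149;122;35m [38;2;149;122;35m[48;2;149;122;35m [38;2;149;122;35m[48;2;149;122;35m [38;2;149;122;35m[48;2;34;9;48m🬱[38;2;35;10;49m[48;2;32;9;46m🬂[38;2;35;10;49m[48;2;32;9;46m🬂[38;2;35;10;49m[48;2;32;9;46m🬂[0m
[38;2;30;8;43m[48;2;28;8;40m🬂[38;2;30;8;43m[48;2;28;8;40m🬂[38;2;149;122;35m[48;2;28;8;41m🬁[38;2;149;122;35m[48;2;149;122;35m [38;2;149;122;35m[48;2;149;122;35m [38;2;149;122;35m[48;2;149;122;35m [38;2;149;122;35m[48;2;149;122;35m [38;2;149;122;35m[48;2;149;122;35m [38;2;149;122;35m[48;2;149;122;35m [38;2;149;122;35m[48;2;30;8;43m🬺[38;2;149;122;35m[48;2;29;8;41m🬏[38;2;30;8;43m[48;2;28;8;40m🬂[0m
[38;2;25;7;37m[48;2;24;7;34m🬎[38;2;25;7;37m[48;2;24;7;34m🬎[38;2;25;7;37m[48;2;24;7;34m🬎[38;2;149;122;35m[48;2;24;7;34m🬬[38;2;149;122;35m[48;2;149;122;35m [38;2;149;122;35m[48;2;149;122;35m [38;2;149;122;35m[48;2;149;122;35m [38;2;149;122;35m[48;2;149;122;35m [38;2;149;122;35m[48;2;149;122;35m [38;2;149;122;35m[48;2;149;122;35m [38;2;149;122;35m[48;2;26;7;38m🬺[38;2;25;7;37m[48;2;24;7;34m🬎[0m
[38;2;21;6;32m[48;2;20;6;29m🬎[38;2;21;6;32m[48;2;20;6;29m🬎[38;2;21;6;32m[48;2;20;6;29m🬎[38;2;149;122;35m[48;2;20;6;30m🬉[38;2;149;122;35m[48;2;149;122;35m [38;2;149;122;35m[48;2;149;122;35m [38;2;149;122;35m[48;2;149;122;35m [38;2;149;122;35m[48;2;28;23;6m🬎[38;2;149;122;35m[48;2;28;23;6m🬂[38;2;149;122;35m[48;2;28;23;6m🬀[38;2;28;23;6m[48;2;20;6;30m🬄[38;2;21;6;32m[48;2;20;6;29m🬎[0m
[38;2;17;5;26m[48;2;16;5;24m🬎[38;2;17;5;26m[48;2;16;5;24m🬎[38;2;17;5;26m[48;2;16;5;24m🬎[38;2;17;5;26m[48;2;16;5;24m🬎[38;2;149;122;35m[48;2;25;18;10m🬂[38;2;149;122;35m[48;2;28;23;6m🬀[38;2;28;23;6m[48;2;28;23;6m [38;2;28;23;6m[48;2;28;23;6m [38;2;28;23;6m[48;2;16;5;24m🬝[38;2;28;23;6m[48;2;16;5;25m🬀[38;2;17;5;26m[48;2;16;5;24m🬎[38;2;17;5;26m[48;2;16;5;24m🬎[0m
[38;2;14;4;22m[48;2;12;4;19m🬂[38;2;14;4;22m[48;2;12;4;19m🬂[38;2;14;4;22m[48;2;12;4;19m🬂[38;2;14;4;22m[48;2;12;4;19m🬂[38;2;14;4;22m[48;2;12;4;19m🬂[38;2;28;23;6m[48;2;12;4;19m🬎[38;2;28;23;6m[48;2;12;4;19m🬂[38;2;14;4;22m[48;2;12;4;19m🬂[38;2;14;4;22m[48;2;12;4;19m🬂[38;2;14;4;22m[48;2;12;4;19m🬂[38;2;14;4;22m[48;2;12;4;19m🬂[38;2;14;4;22m[48;2;12;4;19m🬂[0m
</frame>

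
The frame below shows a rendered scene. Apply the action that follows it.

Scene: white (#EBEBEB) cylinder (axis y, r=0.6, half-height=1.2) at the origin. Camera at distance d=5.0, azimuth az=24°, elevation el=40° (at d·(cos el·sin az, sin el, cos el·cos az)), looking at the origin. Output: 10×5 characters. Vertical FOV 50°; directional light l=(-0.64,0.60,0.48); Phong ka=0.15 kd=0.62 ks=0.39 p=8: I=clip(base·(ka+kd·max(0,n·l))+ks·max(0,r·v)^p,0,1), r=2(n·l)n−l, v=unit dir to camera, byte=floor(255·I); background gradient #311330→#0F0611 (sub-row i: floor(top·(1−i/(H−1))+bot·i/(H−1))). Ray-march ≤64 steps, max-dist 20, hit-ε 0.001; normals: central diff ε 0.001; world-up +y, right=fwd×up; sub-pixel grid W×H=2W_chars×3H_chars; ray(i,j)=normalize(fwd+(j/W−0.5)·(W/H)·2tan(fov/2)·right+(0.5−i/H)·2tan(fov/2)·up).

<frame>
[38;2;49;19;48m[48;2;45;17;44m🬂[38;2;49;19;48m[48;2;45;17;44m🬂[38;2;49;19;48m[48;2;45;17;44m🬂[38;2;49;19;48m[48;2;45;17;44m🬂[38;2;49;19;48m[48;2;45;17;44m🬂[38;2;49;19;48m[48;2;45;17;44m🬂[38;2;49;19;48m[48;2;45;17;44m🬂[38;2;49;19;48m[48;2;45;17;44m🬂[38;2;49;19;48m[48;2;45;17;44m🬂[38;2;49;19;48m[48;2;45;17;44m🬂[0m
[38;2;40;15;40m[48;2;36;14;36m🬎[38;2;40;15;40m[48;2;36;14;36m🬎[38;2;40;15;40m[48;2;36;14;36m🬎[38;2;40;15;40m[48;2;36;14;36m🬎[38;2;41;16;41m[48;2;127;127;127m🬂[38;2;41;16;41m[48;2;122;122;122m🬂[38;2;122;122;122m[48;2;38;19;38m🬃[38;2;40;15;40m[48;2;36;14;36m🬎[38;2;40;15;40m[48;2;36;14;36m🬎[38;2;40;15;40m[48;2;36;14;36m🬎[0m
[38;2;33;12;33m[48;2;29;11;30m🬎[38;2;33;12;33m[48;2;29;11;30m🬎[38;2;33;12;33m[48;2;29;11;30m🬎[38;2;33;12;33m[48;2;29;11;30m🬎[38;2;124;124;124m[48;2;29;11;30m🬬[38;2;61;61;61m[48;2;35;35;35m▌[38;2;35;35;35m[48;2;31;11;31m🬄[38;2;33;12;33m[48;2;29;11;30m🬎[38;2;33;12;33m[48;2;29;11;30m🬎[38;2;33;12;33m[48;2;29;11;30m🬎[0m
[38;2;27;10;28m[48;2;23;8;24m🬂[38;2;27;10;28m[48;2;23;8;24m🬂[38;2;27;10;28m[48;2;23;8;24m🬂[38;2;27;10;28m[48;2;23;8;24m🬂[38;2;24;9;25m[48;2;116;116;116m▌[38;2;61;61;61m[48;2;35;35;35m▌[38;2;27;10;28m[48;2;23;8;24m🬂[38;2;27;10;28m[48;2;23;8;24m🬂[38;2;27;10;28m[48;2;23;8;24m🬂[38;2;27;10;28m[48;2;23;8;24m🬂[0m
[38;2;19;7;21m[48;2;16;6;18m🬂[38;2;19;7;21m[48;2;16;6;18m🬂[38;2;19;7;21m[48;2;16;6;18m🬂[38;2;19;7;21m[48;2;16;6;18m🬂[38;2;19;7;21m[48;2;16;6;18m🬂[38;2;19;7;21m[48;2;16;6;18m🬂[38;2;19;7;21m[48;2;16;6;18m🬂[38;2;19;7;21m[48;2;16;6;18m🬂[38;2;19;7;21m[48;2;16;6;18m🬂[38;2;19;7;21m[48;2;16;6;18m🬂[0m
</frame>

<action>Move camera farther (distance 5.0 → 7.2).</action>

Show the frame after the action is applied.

<frame>
[38;2;49;19;48m[48;2;45;17;44m🬂[38;2;49;19;48m[48;2;45;17;44m🬂[38;2;49;19;48m[48;2;45;17;44m🬂[38;2;49;19;48m[48;2;45;17;44m🬂[38;2;49;19;48m[48;2;45;17;44m🬂[38;2;49;19;48m[48;2;45;17;44m🬂[38;2;49;19;48m[48;2;45;17;44m🬂[38;2;49;19;48m[48;2;45;17;44m🬂[38;2;49;19;48m[48;2;45;17;44m🬂[38;2;49;19;48m[48;2;45;17;44m🬂[0m
[38;2;40;15;40m[48;2;36;14;36m🬎[38;2;40;15;40m[48;2;36;14;36m🬎[38;2;40;15;40m[48;2;36;14;36m🬎[38;2;40;15;40m[48;2;36;14;36m🬎[38;2;39;15;39m[48;2;122;122;122m🬝[38;2;40;15;40m[48;2;122;122;122m🬎[38;2;40;15;40m[48;2;36;14;36m🬎[38;2;40;15;40m[48;2;36;14;36m🬎[38;2;40;15;40m[48;2;36;14;36m🬎[38;2;40;15;40m[48;2;36;14;36m🬎[0m
[38;2;33;12;33m[48;2;29;11;30m🬎[38;2;33;12;33m[48;2;29;11;30m🬎[38;2;33;12;33m[48;2;29;11;30m🬎[38;2;33;12;33m[48;2;29;11;30m🬎[38;2;31;12;32m[48;2;130;130;130m▌[38;2;122;122;122m[48;2;45;45;45m🬀[38;2;33;12;33m[48;2;29;11;30m🬎[38;2;33;12;33m[48;2;29;11;30m🬎[38;2;33;12;33m[48;2;29;11;30m🬎[38;2;33;12;33m[48;2;29;11;30m🬎[0m
[38;2;27;10;28m[48;2;23;8;24m🬂[38;2;27;10;28m[48;2;23;8;24m🬂[38;2;27;10;28m[48;2;23;8;24m🬂[38;2;27;10;28m[48;2;23;8;24m🬂[38;2;137;137;137m[48;2;23;8;24m🬁[38;2;61;61;61m[48;2;25;15;26m🬄[38;2;27;10;28m[48;2;23;8;24m🬂[38;2;27;10;28m[48;2;23;8;24m🬂[38;2;27;10;28m[48;2;23;8;24m🬂[38;2;27;10;28m[48;2;23;8;24m🬂[0m
[38;2;19;7;21m[48;2;16;6;18m🬂[38;2;19;7;21m[48;2;16;6;18m🬂[38;2;19;7;21m[48;2;16;6;18m🬂[38;2;19;7;21m[48;2;16;6;18m🬂[38;2;19;7;21m[48;2;16;6;18m🬂[38;2;19;7;21m[48;2;16;6;18m🬂[38;2;19;7;21m[48;2;16;6;18m🬂[38;2;19;7;21m[48;2;16;6;18m🬂[38;2;19;7;21m[48;2;16;6;18m🬂[38;2;19;7;21m[48;2;16;6;18m🬂[0m
</frame>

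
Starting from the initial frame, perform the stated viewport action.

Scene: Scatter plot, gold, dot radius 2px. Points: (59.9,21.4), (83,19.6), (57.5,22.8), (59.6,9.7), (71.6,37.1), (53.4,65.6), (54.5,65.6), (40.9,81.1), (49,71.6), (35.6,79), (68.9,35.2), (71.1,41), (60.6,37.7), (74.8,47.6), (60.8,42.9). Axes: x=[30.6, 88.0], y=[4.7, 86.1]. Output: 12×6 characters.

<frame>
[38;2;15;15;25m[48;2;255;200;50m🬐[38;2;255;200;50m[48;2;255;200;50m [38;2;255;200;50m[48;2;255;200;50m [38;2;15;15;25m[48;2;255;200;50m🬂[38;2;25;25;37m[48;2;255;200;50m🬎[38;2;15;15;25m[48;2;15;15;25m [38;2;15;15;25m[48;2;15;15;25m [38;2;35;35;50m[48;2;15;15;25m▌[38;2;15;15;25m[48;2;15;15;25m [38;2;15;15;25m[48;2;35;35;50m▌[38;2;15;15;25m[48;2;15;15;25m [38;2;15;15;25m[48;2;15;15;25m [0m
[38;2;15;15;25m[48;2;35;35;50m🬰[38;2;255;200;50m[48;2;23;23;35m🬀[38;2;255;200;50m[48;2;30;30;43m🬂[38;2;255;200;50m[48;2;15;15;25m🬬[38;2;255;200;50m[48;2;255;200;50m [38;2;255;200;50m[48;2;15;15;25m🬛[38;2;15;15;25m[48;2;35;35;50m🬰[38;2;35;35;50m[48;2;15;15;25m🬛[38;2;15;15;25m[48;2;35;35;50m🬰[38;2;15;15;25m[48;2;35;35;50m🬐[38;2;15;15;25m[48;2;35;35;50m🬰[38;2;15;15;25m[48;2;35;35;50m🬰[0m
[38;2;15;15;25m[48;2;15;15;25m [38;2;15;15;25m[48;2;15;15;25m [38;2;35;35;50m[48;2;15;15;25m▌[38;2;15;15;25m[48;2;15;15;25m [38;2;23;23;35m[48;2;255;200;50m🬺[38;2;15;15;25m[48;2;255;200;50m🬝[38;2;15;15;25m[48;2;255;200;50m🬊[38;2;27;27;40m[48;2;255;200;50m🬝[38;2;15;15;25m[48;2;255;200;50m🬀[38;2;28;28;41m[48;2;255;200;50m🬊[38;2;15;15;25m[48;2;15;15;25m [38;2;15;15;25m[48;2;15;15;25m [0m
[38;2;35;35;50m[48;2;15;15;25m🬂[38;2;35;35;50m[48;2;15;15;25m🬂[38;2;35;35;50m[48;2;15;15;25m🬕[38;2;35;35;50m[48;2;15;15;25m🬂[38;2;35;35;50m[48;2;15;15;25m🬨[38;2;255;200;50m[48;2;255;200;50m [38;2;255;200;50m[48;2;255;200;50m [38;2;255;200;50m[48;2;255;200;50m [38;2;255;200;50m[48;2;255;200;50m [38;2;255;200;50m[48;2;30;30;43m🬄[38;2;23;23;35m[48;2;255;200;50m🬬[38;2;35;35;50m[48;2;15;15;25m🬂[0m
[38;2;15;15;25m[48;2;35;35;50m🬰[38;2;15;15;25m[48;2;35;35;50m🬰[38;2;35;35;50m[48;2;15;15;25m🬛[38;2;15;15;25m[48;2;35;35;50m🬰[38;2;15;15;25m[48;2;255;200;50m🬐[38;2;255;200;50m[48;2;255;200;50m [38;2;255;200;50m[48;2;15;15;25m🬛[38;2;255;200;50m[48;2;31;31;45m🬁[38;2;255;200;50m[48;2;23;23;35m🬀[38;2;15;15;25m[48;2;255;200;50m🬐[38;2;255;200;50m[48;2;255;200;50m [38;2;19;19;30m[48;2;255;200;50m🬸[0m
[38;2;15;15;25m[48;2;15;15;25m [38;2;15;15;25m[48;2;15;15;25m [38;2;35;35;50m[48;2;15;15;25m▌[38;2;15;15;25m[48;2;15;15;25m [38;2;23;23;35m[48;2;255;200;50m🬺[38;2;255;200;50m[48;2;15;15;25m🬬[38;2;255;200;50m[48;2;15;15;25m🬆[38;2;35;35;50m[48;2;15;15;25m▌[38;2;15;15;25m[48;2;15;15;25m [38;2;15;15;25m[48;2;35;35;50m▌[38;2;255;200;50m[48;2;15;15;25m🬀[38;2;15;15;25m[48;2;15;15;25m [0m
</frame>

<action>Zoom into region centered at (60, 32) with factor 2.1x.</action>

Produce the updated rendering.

<frame>
[38;2;15;15;25m[48;2;15;15;25m [38;2;15;15;25m[48;2;15;15;25m [38;2;35;35;50m[48;2;15;15;25m▌[38;2;15;15;25m[48;2;15;15;25m [38;2;15;15;25m[48;2;35;35;50m▌[38;2;15;15;25m[48;2;255;200;50m🬝[38;2;15;15;25m[48;2;255;200;50m🬊[38;2;35;35;50m[48;2;15;15;25m▌[38;2;15;15;25m[48;2;15;15;25m [38;2;15;15;25m[48;2;35;35;50m▌[38;2;15;15;25m[48;2;255;200;50m🬥[38;2;255;200;50m[48;2;255;200;50m [0m
[38;2;15;15;25m[48;2;35;35;50m🬰[38;2;15;15;25m[48;2;35;35;50m🬰[38;2;35;35;50m[48;2;15;15;25m🬛[38;2;15;15;25m[48;2;35;35;50m🬰[38;2;15;15;25m[48;2;35;35;50m🬐[38;2;255;200;50m[48;2;25;25;37m🬨[38;2;255;200;50m[48;2;255;200;50m [38;2;255;200;50m[48;2;27;27;40m🬀[38;2;15;15;25m[48;2;35;35;50m🬰[38;2;15;15;25m[48;2;255;200;50m🬀[38;2;255;200;50m[48;2;255;200;50m [38;2;21;21;33m[48;2;255;200;50m🬧[0m
[38;2;15;15;25m[48;2;15;15;25m [38;2;15;15;25m[48;2;15;15;25m [38;2;35;35;50m[48;2;15;15;25m▌[38;2;15;15;25m[48;2;15;15;25m [38;2;15;15;25m[48;2;35;35;50m▌[38;2;255;200;50m[48;2;15;15;25m🬊[38;2;255;200;50m[48;2;15;15;25m🬝[38;2;255;200;50m[48;2;23;23;35m🬀[38;2;15;15;25m[48;2;255;200;50m🬐[38;2;255;200;50m[48;2;255;200;50m [38;2;255;200;50m[48;2;15;15;25m🬬[38;2;255;200;50m[48;2;15;15;25m🬆[0m
[38;2;35;35;50m[48;2;15;15;25m🬂[38;2;35;35;50m[48;2;15;15;25m🬂[38;2;35;35;50m[48;2;15;15;25m🬕[38;2;35;35;50m[48;2;15;15;25m🬂[38;2;28;28;41m[48;2;255;200;50m🬆[38;2;25;25;37m[48;2;255;200;50m🬎[38;2;35;35;50m[48;2;15;15;25m🬂[38;2;35;35;50m[48;2;15;15;25m🬕[38;2;35;35;50m[48;2;15;15;25m🬂[38;2;255;200;50m[48;2;27;27;40m🬀[38;2;35;35;50m[48;2;15;15;25m🬂[38;2;35;35;50m[48;2;15;15;25m🬂[0m
[38;2;15;15;25m[48;2;35;35;50m🬰[38;2;15;15;25m[48;2;35;35;50m🬰[38;2;35;35;50m[48;2;15;15;25m🬛[38;2;23;23;35m[48;2;255;200;50m🬺[38;2;255;200;50m[48;2;15;15;25m🬬[38;2;255;200;50m[48;2;255;200;50m [38;2;255;200;50m[48;2;15;15;25m🬛[38;2;35;35;50m[48;2;15;15;25m🬛[38;2;15;15;25m[48;2;35;35;50m🬰[38;2;15;15;25m[48;2;35;35;50m🬐[38;2;15;15;25m[48;2;35;35;50m🬰[38;2;15;15;25m[48;2;35;35;50m🬰[0m
[38;2;15;15;25m[48;2;15;15;25m [38;2;15;15;25m[48;2;15;15;25m [38;2;35;35;50m[48;2;15;15;25m▌[38;2;15;15;25m[48;2;15;15;25m [38;2;15;15;25m[48;2;35;35;50m▌[38;2;15;15;25m[48;2;255;200;50m🬺[38;2;15;15;25m[48;2;15;15;25m [38;2;35;35;50m[48;2;15;15;25m▌[38;2;15;15;25m[48;2;15;15;25m [38;2;15;15;25m[48;2;35;35;50m▌[38;2;15;15;25m[48;2;15;15;25m [38;2;15;15;25m[48;2;15;15;25m [0m
</frame>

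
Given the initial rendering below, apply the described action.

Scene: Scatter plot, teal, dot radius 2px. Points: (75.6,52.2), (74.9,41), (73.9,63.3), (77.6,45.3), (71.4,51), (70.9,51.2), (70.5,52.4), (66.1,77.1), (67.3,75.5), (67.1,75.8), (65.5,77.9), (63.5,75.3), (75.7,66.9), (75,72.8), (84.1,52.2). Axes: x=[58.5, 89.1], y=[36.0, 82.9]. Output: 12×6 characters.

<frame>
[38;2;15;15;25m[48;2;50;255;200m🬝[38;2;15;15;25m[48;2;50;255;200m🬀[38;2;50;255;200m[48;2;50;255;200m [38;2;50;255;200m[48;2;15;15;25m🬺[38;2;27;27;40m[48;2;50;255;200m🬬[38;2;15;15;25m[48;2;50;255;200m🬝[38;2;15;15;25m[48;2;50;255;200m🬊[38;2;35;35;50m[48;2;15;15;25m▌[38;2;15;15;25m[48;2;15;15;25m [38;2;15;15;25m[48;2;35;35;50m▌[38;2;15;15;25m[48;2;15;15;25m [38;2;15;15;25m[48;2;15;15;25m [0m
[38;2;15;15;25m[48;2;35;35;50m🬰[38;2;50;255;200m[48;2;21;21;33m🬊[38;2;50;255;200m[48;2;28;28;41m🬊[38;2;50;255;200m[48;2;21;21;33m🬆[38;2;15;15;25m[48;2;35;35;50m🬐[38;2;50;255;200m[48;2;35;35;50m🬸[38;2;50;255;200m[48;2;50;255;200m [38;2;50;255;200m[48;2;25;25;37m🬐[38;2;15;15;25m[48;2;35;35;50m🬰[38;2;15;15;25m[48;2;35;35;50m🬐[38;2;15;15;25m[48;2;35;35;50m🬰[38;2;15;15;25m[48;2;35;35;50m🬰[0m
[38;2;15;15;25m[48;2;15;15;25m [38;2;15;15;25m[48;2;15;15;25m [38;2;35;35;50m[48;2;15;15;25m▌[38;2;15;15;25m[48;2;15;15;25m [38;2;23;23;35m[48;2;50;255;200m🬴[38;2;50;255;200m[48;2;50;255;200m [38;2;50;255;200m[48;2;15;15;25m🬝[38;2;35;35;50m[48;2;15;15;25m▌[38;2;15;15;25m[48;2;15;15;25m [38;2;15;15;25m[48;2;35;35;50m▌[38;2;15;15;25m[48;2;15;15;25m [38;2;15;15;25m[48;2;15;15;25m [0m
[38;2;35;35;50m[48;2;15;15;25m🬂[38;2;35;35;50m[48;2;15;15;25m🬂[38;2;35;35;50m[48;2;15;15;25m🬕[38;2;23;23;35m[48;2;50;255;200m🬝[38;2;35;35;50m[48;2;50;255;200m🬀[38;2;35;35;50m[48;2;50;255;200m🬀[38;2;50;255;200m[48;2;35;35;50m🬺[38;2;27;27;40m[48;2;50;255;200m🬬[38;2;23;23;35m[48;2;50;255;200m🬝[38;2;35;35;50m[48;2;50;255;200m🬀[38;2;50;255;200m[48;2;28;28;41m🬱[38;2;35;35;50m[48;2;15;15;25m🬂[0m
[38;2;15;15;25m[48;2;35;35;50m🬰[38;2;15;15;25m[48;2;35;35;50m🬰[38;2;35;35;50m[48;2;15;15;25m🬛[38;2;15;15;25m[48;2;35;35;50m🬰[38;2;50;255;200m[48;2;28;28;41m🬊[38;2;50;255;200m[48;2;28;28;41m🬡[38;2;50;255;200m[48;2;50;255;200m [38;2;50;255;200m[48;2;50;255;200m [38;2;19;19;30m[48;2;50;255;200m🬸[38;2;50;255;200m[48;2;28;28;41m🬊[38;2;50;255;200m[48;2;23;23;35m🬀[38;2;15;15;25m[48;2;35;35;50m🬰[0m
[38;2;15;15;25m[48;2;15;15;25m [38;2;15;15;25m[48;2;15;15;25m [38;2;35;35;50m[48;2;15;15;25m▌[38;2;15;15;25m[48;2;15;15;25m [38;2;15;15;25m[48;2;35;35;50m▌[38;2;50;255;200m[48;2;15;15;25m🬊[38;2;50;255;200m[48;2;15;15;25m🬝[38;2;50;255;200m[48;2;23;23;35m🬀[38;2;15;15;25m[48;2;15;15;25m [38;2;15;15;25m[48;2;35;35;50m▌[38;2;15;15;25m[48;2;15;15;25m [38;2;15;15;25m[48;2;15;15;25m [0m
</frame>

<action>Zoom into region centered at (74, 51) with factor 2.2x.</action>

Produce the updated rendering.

<frame>
[38;2;15;15;25m[48;2;15;15;25m [38;2;15;15;25m[48;2;15;15;25m [38;2;35;35;50m[48;2;15;15;25m▌[38;2;15;15;25m[48;2;15;15;25m [38;2;15;15;25m[48;2;35;35;50m▌[38;2;15;15;25m[48;2;15;15;25m [38;2;15;15;25m[48;2;15;15;25m [38;2;35;35;50m[48;2;15;15;25m▌[38;2;15;15;25m[48;2;15;15;25m [38;2;15;15;25m[48;2;35;35;50m▌[38;2;15;15;25m[48;2;15;15;25m [38;2;15;15;25m[48;2;15;15;25m [0m
[38;2;15;15;25m[48;2;35;35;50m🬰[38;2;15;15;25m[48;2;35;35;50m🬰[38;2;31;31;45m[48;2;50;255;200m🬝[38;2;15;15;25m[48;2;35;35;50m🬰[38;2;15;15;25m[48;2;35;35;50m🬐[38;2;15;15;25m[48;2;35;35;50m🬰[38;2;15;15;25m[48;2;35;35;50m🬰[38;2;27;27;40m[48;2;50;255;200m🬬[38;2;15;15;25m[48;2;35;35;50m🬰[38;2;15;15;25m[48;2;35;35;50m🬐[38;2;15;15;25m[48;2;35;35;50m🬰[38;2;15;15;25m[48;2;35;35;50m🬰[0m
[38;2;15;15;25m[48;2;15;15;25m [38;2;15;15;25m[48;2;50;255;200m🬴[38;2;50;255;200m[48;2;50;255;200m [38;2;50;255;200m[48;2;50;255;200m [38;2;28;28;41m[48;2;50;255;200m🬊[38;2;15;15;25m[48;2;15;15;25m [38;2;15;15;25m[48;2;50;255;200m🬐[38;2;50;255;200m[48;2;50;255;200m [38;2;15;15;25m[48;2;50;255;200m🬸[38;2;15;15;25m[48;2;35;35;50m▌[38;2;15;15;25m[48;2;15;15;25m [38;2;15;15;25m[48;2;15;15;25m [0m
[38;2;35;35;50m[48;2;15;15;25m🬂[38;2;35;35;50m[48;2;15;15;25m🬂[38;2;50;255;200m[48;2;27;27;40m🬁[38;2;50;255;200m[48;2;15;15;25m🬎[38;2;50;255;200m[48;2;27;27;40m🬀[38;2;35;35;50m[48;2;15;15;25m🬂[38;2;35;35;50m[48;2;15;15;25m🬂[38;2;50;255;200m[48;2;27;27;40m🬀[38;2;23;23;35m[48;2;50;255;200m🬝[38;2;35;35;50m[48;2;15;15;25m🬨[38;2;35;35;50m[48;2;15;15;25m🬂[38;2;35;35;50m[48;2;15;15;25m🬂[0m
[38;2;15;15;25m[48;2;35;35;50m🬰[38;2;15;15;25m[48;2;35;35;50m🬰[38;2;35;35;50m[48;2;15;15;25m🬛[38;2;15;15;25m[48;2;35;35;50m🬰[38;2;15;15;25m[48;2;35;35;50m🬐[38;2;15;15;25m[48;2;35;35;50m🬰[38;2;23;23;35m[48;2;50;255;200m🬬[38;2;27;27;40m[48;2;50;255;200m🬴[38;2;50;255;200m[48;2;50;255;200m [38;2;50;255;200m[48;2;35;35;50m🬛[38;2;15;15;25m[48;2;35;35;50m🬰[38;2;15;15;25m[48;2;35;35;50m🬰[0m
[38;2;15;15;25m[48;2;15;15;25m [38;2;15;15;25m[48;2;15;15;25m [38;2;35;35;50m[48;2;15;15;25m▌[38;2;15;15;25m[48;2;15;15;25m [38;2;15;15;25m[48;2;35;35;50m▌[38;2;15;15;25m[48;2;50;255;200m🬐[38;2;50;255;200m[48;2;50;255;200m [38;2;23;23;35m[48;2;50;255;200m🬸[38;2;15;15;25m[48;2;50;255;200m🬺[38;2;15;15;25m[48;2;35;35;50m▌[38;2;15;15;25m[48;2;15;15;25m [38;2;15;15;25m[48;2;15;15;25m [0m
</frame>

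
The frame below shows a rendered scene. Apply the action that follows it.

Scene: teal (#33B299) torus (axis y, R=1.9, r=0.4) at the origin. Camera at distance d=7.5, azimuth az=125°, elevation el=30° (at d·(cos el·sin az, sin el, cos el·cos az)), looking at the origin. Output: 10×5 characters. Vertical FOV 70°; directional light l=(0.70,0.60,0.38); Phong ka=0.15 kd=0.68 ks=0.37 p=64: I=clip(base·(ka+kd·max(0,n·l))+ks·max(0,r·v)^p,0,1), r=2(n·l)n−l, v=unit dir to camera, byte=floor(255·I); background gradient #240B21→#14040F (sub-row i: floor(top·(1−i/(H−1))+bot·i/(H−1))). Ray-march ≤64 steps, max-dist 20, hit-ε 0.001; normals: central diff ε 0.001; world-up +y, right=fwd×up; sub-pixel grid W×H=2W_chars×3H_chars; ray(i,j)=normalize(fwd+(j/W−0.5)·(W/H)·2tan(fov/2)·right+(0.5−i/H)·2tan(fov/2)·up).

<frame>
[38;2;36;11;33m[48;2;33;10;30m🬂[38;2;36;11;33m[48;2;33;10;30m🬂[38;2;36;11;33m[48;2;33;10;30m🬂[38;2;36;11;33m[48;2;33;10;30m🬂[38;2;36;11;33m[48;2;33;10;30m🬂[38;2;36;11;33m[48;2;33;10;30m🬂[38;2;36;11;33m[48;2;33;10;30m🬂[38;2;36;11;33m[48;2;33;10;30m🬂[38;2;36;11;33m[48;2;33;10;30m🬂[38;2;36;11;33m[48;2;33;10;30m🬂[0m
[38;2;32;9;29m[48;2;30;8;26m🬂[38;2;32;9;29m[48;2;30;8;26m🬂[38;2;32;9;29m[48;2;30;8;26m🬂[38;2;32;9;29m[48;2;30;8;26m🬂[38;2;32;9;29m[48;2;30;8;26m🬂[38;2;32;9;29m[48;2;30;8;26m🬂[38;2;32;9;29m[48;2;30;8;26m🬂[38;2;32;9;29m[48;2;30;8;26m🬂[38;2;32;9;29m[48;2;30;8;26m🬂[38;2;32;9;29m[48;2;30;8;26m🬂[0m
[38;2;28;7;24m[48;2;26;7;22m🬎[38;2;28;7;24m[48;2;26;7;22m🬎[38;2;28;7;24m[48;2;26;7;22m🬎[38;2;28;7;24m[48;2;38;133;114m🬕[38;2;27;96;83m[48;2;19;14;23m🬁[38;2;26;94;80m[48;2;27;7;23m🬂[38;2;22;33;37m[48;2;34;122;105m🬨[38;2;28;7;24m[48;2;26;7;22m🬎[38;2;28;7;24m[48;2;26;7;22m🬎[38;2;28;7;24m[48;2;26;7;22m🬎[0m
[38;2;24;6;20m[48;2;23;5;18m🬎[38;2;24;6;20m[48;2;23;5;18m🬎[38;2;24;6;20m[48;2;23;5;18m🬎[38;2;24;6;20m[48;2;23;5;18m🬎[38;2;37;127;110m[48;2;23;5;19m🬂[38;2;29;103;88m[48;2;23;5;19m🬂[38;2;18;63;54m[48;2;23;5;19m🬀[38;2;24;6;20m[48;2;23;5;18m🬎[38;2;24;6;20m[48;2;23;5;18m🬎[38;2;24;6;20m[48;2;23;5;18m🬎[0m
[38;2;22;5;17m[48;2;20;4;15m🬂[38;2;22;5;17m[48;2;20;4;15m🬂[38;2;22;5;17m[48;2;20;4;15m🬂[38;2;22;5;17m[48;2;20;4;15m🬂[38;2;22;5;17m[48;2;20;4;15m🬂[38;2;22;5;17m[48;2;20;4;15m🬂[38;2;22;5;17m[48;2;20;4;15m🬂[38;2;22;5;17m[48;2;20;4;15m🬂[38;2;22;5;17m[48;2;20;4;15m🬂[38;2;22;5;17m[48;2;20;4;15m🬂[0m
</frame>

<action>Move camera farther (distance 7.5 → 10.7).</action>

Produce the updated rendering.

<frame>
[38;2;36;11;33m[48;2;33;10;30m🬂[38;2;36;11;33m[48;2;33;10;30m🬂[38;2;36;11;33m[48;2;33;10;30m🬂[38;2;36;11;33m[48;2;33;10;30m🬂[38;2;36;11;33m[48;2;33;10;30m🬂[38;2;36;11;33m[48;2;33;10;30m🬂[38;2;36;11;33m[48;2;33;10;30m🬂[38;2;36;11;33m[48;2;33;10;30m🬂[38;2;36;11;33m[48;2;33;10;30m🬂[38;2;36;11;33m[48;2;33;10;30m🬂[0m
[38;2;32;9;29m[48;2;30;8;26m🬂[38;2;32;9;29m[48;2;30;8;26m🬂[38;2;32;9;29m[48;2;30;8;26m🬂[38;2;32;9;29m[48;2;30;8;26m🬂[38;2;32;9;29m[48;2;30;8;26m🬂[38;2;32;9;29m[48;2;30;8;26m🬂[38;2;32;9;29m[48;2;30;8;26m🬂[38;2;32;9;29m[48;2;30;8;26m🬂[38;2;32;9;29m[48;2;30;8;26m🬂[38;2;32;9;29m[48;2;30;8;26m🬂[0m
[38;2;28;7;24m[48;2;26;7;22m🬎[38;2;28;7;24m[48;2;26;7;22m🬎[38;2;28;7;24m[48;2;26;7;22m🬎[38;2;28;7;24m[48;2;26;7;22m🬎[38;2;19;23;28m[48;2;38;134;115m🬨[38;2;30;107;92m[48;2;22;12;23m🬦[38;2;13;48;41m[48;2;28;7;24m🬓[38;2;28;7;24m[48;2;26;7;22m🬎[38;2;28;7;24m[48;2;26;7;22m🬎[38;2;28;7;24m[48;2;26;7;22m🬎[0m
[38;2;24;6;20m[48;2;23;5;18m🬎[38;2;24;6;20m[48;2;23;5;18m🬎[38;2;24;6;20m[48;2;23;5;18m🬎[38;2;24;6;20m[48;2;23;5;18m🬎[38;2;24;6;20m[48;2;23;5;18m🬎[38;2;14;50;43m[48;2;23;5;19m🬀[38;2;24;6;20m[48;2;23;5;18m🬎[38;2;24;6;20m[48;2;23;5;18m🬎[38;2;24;6;20m[48;2;23;5;18m🬎[38;2;24;6;20m[48;2;23;5;18m🬎[0m
[38;2;22;5;17m[48;2;20;4;15m🬂[38;2;22;5;17m[48;2;20;4;15m🬂[38;2;22;5;17m[48;2;20;4;15m🬂[38;2;22;5;17m[48;2;20;4;15m🬂[38;2;22;5;17m[48;2;20;4;15m🬂[38;2;22;5;17m[48;2;20;4;15m🬂[38;2;22;5;17m[48;2;20;4;15m🬂[38;2;22;5;17m[48;2;20;4;15m🬂[38;2;22;5;17m[48;2;20;4;15m🬂[38;2;22;5;17m[48;2;20;4;15m🬂[0m
</frame>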